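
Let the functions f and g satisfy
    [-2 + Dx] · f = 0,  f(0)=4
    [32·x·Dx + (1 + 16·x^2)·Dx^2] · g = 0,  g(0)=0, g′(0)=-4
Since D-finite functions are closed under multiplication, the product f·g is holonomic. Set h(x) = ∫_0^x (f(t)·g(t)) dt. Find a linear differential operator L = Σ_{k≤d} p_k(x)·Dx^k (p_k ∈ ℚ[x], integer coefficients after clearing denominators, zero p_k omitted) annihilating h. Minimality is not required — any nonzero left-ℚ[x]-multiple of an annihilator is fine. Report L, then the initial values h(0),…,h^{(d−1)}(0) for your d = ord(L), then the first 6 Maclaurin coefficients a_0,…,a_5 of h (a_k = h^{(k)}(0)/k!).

f: a_k = 4, 8, 8, 16/3, 8/3, 16/15, …
g: a_k = 0, -4, 0, 64/3, 0, -1024/5, …
h₀=f·g: eliminate ⇒ L₀, order ≤ 1·2.
∫: right-multiply L₀ by Dx.
L = (4 - 64·x + 64·x^2)·Dx + (-4 + 32·x - 64·x^2)·Dx^2 + (1 + 16·x^2)·Dx^3  (order 3).
h: a_k = 0, 0, -8, -32/3, 40/3, 448/15, …
ICs: h(0) = 0, h′(0) = 0, h′′(0) = -16.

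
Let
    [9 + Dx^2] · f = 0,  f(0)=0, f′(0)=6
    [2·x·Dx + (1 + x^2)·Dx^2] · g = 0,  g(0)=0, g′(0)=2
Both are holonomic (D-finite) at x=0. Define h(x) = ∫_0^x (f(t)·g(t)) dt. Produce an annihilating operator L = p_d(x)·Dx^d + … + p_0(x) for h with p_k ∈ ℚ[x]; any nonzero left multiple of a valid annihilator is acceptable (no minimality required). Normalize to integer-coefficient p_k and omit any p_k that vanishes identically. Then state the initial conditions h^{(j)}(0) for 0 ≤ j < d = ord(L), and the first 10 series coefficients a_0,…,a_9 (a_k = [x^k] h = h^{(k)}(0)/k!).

L = (1170 + 3834·x^2 + 4779·x^4 + 2916·x^6 + 729·x^8)·Dx + (396·x + 1044·x^3 + 972·x^5 + 324·x^7)·Dx^2 + (220 + 768·x^2 + 1026·x^4 + 648·x^6 + 162·x^8)·Dx^3 + (44·x + 116·x^3 + 108·x^5 + 36·x^7)·Dx^4 + (10 + 38·x^2 + 55·x^4 + 36·x^6 + 9·x^8)·Dx^5  (order 5).
h: a_k = 0, 0, 0, 4, 0, -22/5, 0, 33/14, 0, -13/12, …
ICs: h(0) = 0, h′(0) = 0, h′′(0) = 0, h′′′(0) = 24, h′′′′(0) = 0.

f: a_k = 0, 6, 0, -9, 0, 81/20, 0, -243/280, 0, 243/2240, …
g: a_k = 0, 2, 0, -2/3, 0, 2/5, 0, -2/7, 0, 2/9, …
h₀=f·g: eliminate ⇒ L₀, order ≤ 2·2.
Integrate: L := L₀·Dx.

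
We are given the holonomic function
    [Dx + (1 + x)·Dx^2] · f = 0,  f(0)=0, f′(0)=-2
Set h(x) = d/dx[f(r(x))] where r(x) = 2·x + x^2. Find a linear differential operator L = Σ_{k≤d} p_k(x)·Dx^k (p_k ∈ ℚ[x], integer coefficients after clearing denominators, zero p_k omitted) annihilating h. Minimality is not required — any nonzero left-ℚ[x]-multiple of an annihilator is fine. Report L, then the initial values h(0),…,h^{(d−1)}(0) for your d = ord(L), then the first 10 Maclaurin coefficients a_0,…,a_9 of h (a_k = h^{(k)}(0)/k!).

f: a_k = 0, -2, 1, -2/3, 1/2, -2/5, 1/3, -2/7, 1/4, -2/9, …
h₀=f(r): pull back L_f along r ⇒ L₀.
Differentiate: ansatz ord ≤ ord L₀ ⇒ L.
L = 1 + (1 + x)·Dx  (order 1).
h: a_k = -4, 4, -4, 4, -4, 4, -4, 4, -4, 4, …
ICs: h(0) = -4.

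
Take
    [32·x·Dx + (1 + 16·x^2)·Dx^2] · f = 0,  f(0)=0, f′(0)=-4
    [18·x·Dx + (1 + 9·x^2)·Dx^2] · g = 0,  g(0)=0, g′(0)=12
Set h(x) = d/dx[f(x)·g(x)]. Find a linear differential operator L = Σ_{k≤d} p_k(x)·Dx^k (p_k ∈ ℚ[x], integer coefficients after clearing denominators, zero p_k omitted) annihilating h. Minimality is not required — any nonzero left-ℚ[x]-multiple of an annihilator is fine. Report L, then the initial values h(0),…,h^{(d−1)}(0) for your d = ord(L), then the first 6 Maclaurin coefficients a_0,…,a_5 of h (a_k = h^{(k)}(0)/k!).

f: a_k = 0, -4, 0, 64/3, 0, -1024/5, …
g: a_k = 0, 12, 0, -36, 0, 972/5, …
h₀=f·g: eliminate ⇒ L₀, order ≤ 2·2.
h₀' ⇒ L via d/dx closure of L₀.
L = (-3456·x - 144000·x^3 - 1327104·x^5 + 4147200·x^7 + 71663616·x^9) + (-100 - 11532·x^2 - 259200·x^4 - 1161216·x^6 + 14515200·x^8 + 107495424·x^10)·Dx + (-200·x - 7880·x^3 - 86400·x^5 + 194112·x^7 + 8294400·x^9 + 35831808·x^11)·Dx^2 + (-1 - 50·x^2 - 769·x^4 + 110736·x^8 + 1036800·x^10 + 2985984·x^12)·Dx^3  (order 3).
h: a_k = 0, -96, 0, 1600, 0, -120096/5, …
ICs: h(0) = 0, h′(0) = -96, h′′(0) = 0.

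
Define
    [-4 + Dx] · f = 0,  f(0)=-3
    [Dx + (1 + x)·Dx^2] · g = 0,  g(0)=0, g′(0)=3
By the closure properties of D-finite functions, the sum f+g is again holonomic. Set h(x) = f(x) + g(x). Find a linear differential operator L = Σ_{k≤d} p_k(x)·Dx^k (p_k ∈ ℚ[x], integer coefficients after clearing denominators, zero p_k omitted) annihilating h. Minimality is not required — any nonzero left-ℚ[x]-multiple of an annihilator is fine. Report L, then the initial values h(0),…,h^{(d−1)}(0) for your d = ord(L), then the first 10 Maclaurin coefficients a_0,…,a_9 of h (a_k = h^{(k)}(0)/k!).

f: a_k = -3, -12, -24, -32, -32, -128/5, -256/15, -1024/105, -512/105, -2048/945, …
g: a_k = 0, 3, -3/2, 1, -3/4, 3/5, -1/2, 3/7, -3/8, 1/3, …
Weyl lclm of L_f,L_g ⇒ L₀ (ord ≤ 3).
L = (-24 - 16·x)·Dx + (-14 - 32·x - 16·x^2)·Dx^2 + (5 + 9·x + 4·x^2)·Dx^3  (order 3).
h: a_k = -3, -9, -51/2, -31, -131/4, -25, -527/30, -979/105, -4411/840, -1733/945, …
ICs: h(0) = -3, h′(0) = -9, h′′(0) = -51.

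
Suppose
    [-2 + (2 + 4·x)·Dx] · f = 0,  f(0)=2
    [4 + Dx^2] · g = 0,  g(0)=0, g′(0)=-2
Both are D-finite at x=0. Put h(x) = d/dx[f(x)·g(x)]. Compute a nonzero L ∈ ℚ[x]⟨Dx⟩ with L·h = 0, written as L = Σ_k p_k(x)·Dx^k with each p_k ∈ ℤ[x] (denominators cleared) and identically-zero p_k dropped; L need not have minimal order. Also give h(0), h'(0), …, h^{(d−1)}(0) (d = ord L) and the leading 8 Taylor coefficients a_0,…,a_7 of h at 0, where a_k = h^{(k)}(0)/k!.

f: a_k = 2, 2, -1, 1, -5/4, 7/4, -21/8, 33/8, …
g: a_k = 0, -2, 0, 4/3, 0, -4/15, 0, 8/315, …
h₀=f·g: eliminate ⇒ L₀, order ≤ 1·2.
h=h₀': d/dx-closure on L₀ ⇒ L.
L = (53 + 288·x + 544·x^2 + 512·x^3 + 256·x^4) + (-2 - 36·x - 96·x^2 - 64·x^3)·Dx + (7 + 44·x + 108·x^2 + 128·x^3 + 64·x^4)·Dx^2  (order 2).
h: a_k = -4, -8, 14, 8/3, 19/6, -81/5, 983/36, -15454/315, …
ICs: h(0) = -4, h′(0) = -8.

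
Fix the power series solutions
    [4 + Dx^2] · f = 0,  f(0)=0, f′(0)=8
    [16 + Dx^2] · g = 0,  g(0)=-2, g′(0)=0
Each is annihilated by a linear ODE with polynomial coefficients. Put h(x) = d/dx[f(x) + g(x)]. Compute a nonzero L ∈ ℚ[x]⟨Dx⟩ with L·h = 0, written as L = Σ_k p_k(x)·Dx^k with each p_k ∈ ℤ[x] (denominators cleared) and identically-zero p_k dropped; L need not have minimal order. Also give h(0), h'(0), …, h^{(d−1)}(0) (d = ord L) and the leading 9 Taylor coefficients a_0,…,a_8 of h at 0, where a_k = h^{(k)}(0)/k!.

L = 64 + 20·Dx^2 + Dx^4  (order 4).
h: a_k = 8, 32, -16, -256/3, 16/3, 1024/15, -32/45, -8192/315, 16/315, …
ICs: h(0) = 8, h′(0) = 32, h′′(0) = -32, h′′′(0) = -512.

f: a_k = 0, 8, 0, -16/3, 0, 16/15, 0, -32/315, 0, …
g: a_k = -2, 0, 16, 0, -64/3, 0, 512/45, 0, -1024/315, …
h₀=f+g: left-lcm gives L₀, ord ≤ 4.
h=h₀': d/dx-closure on L₀ ⇒ L.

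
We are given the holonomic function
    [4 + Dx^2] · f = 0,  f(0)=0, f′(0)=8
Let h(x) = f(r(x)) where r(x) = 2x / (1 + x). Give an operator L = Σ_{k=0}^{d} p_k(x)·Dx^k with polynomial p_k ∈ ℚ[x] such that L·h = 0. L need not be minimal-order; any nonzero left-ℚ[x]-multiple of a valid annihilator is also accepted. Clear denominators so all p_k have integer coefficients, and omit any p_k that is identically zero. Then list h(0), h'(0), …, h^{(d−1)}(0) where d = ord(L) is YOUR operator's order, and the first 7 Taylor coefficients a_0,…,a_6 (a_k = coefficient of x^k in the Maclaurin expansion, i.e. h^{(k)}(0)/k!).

f: a_k = 0, 8, 0, -16/3, 0, 16/15, 0, …
Change of var in L_f (x↦r) gives L₀.
L = 16 + (2 + 6·x + 6·x^2 + 2·x^3)·Dx + (1 + 4·x + 6·x^2 + 4·x^3 + x^4)·Dx^2  (order 2).
h: a_k = 0, 16, -16, -80/3, 112, -3088/15, 240, …
ICs: h(0) = 0, h′(0) = 16.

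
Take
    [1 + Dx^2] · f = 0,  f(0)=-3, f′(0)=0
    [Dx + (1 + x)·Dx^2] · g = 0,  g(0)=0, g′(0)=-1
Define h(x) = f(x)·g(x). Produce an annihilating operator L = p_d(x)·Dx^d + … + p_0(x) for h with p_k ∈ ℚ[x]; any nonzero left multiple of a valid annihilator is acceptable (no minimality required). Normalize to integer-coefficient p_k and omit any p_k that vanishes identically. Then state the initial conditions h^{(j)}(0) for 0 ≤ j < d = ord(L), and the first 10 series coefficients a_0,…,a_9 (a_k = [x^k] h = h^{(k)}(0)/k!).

L = (-3 + 6·x + 19·x^2 + 16·x^3 + 4·x^4) + (4 + 20·x + 24·x^2 + 8·x^3)·Dx + (20·x + 42·x^2 + 32·x^3 + 8·x^4)·Dx^2 + (4 + 20·x + 24·x^2 + 8·x^3)·Dx^3 + (3 + 14·x + 23·x^2 + 16·x^3 + 4·x^4)·Dx^4  (order 4).
h: a_k = 0, 3, -3/2, -1/2, 0, 9/40, -3/16, 93/560, -37/240, 1151/8064, …
ICs: h(0) = 0, h′(0) = 3, h′′(0) = -3, h′′′(0) = -3.

f: a_k = -3, 0, 3/2, 0, -1/8, 0, 1/240, 0, -1/13440, 0, …
g: a_k = 0, -1, 1/2, -1/3, 1/4, -1/5, 1/6, -1/7, 1/8, -1/9, …
h₀=f·g: eliminate ⇒ L₀, order ≤ 2·2.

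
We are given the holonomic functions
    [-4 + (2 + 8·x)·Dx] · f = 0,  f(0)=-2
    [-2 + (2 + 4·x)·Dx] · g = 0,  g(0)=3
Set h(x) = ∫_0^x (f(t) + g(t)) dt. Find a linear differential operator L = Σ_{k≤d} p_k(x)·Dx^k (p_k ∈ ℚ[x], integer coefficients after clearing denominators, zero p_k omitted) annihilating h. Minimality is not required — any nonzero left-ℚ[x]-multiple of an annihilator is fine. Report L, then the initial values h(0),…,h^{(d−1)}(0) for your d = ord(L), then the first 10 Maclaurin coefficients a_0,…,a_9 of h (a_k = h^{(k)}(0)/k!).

L = -2·Dx + (3 + 8·x)·Dx^2 + (1 + 6·x + 8·x^2)·Dx^3  (order 3).
h: a_k = 0, 1, -1/2, 5/6, -13/8, 29/8, -427/48, 375/16, -8349/128, 72787/384, …
ICs: h(0) = 0, h′(0) = 1, h′′(0) = -1.

f: a_k = -2, -4, 4, -8, 20, -56, 168, -528, 1716, -5720, …
g: a_k = 3, 3, -3/2, 3/2, -15/8, 21/8, -63/16, 99/16, -1287/128, 2145/128, …
L₀ := lclm(L_f,L_g); ord L₀ ≤ 1+1.
h=∫₀ˣh₀: take L = L₀·Dx.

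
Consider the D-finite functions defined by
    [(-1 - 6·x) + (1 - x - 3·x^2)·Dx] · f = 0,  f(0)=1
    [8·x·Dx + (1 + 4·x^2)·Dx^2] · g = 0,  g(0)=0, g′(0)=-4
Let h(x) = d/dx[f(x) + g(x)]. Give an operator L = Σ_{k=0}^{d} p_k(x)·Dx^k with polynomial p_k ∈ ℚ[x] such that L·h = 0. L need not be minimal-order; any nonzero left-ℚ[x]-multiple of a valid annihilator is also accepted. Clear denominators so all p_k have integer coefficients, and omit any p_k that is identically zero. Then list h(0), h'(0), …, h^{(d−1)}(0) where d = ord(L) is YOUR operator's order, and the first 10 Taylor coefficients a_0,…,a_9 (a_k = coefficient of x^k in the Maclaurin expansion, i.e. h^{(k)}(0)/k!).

L = (-32 + 128·x + 1488·x^2 + 2880·x^3 + 8424·x^4 + 2592·x^6) + (25 + 160·x + 214·x^2 + 1188·x^3 + 2628·x^4 + 6264·x^5 + 432·x^6 + 2592·x^7)·Dx + (-4 - 9·x - 54·x^2 + 66·x^3 + x^4 + 444·x^5 + 720·x^6 + 144·x^7 + 432·x^8)·Dx^2  (order 2).
h: a_k = -3, 8, 37, 76, 136, 582, 1775, 4064, 9407, 26830, …
ICs: h(0) = -3, h′(0) = 8.

f: a_k = 1, 1, 4, 7, 19, 40, 97, 217, 508, 1159, …
g: a_k = 0, -4, 0, 16/3, 0, -64/5, 0, 256/7, 0, -1024/9, …
Weyl lclm of L_f,L_g ⇒ L₀ (ord ≤ 3).
Differentiate: ansatz ord ≤ ord L₀ ⇒ L.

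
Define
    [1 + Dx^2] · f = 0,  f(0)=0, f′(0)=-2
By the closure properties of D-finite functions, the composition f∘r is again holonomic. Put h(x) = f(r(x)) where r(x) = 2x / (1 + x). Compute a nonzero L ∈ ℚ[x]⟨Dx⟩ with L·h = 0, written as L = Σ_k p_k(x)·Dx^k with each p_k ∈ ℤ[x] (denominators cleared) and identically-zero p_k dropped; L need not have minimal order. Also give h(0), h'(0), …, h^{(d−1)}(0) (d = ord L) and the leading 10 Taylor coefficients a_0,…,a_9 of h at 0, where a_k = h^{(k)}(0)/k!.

f: a_k = 0, -2, 0, 1/3, 0, -1/60, 0, 1/2520, 0, -1/181440, …
L₀ from L_f via x↦r, Dx↦r'^{-1}Dx.
L = 4 + (2 + 6·x + 6·x^2 + 2·x^3)·Dx + (1 + 4·x + 6·x^2 + 4·x^3 + x^4)·Dx^2  (order 2).
h: a_k = 0, -4, 4, -4/3, -4, 172/15, -20, 8836/315, -1516/45, 98524/2835, …
ICs: h(0) = 0, h′(0) = -4.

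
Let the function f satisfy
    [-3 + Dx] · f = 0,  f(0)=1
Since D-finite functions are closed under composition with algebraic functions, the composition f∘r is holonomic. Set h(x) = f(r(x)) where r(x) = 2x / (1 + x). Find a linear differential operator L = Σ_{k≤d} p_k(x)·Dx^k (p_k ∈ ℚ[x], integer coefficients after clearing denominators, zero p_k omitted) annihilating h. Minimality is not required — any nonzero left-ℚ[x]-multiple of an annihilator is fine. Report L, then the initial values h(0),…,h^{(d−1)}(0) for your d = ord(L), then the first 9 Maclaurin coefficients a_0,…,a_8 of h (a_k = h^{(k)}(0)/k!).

f: a_k = 1, 3, 9/2, 9/2, 27/8, 81/40, 81/80, 243/560, 729/4480, …
Substitute x→r, Dx→(1/r')Dx; clear ⇒ L₀.
L = -6 + (1 + 2·x + x^2)·Dx  (order 1).
h: a_k = 1, 6, 12, 6, -6, -6/5, 24/5, -114/35, -12/35, …
ICs: h(0) = 1.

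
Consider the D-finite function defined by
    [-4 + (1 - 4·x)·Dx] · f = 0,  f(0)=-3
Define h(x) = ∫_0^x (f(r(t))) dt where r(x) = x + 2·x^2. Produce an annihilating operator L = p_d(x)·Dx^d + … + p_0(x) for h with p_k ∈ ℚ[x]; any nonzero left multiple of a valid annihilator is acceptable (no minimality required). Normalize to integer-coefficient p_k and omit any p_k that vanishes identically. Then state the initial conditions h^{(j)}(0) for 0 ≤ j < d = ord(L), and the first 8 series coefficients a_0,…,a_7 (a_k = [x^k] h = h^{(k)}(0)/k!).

L = (4 + 16·x)·Dx + (-1 + 4·x + 8·x^2)·Dx^2  (order 2).
h: a_k = 0, -3, -6, -24, -96, -2112/5, -1920, -62976/7, …
ICs: h(0) = 0, h′(0) = -3.

f: a_k = -3, -12, -48, -192, -768, -3072, -12288, -49152, …
f∘r: x↦r, Dx↦Dx/r' in L_f ⇒ L₀.
h=∫h₀ ⇒ L = L₀·Dx.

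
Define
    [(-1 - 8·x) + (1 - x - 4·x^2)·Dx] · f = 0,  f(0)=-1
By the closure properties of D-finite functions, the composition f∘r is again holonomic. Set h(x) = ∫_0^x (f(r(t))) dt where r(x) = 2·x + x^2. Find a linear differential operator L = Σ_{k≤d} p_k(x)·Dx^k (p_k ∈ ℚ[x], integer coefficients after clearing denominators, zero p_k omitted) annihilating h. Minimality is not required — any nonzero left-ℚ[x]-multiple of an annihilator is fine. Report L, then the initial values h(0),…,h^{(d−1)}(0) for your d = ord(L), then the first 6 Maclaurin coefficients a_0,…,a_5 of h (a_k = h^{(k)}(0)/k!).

L = (2 + 34·x + 48·x^2 + 16·x^3)·Dx + (-1 + 2·x + 17·x^2 + 16·x^3 + 4·x^4)·Dx^2  (order 2).
h: a_k = 0, -1, -1, -7, -23, -577/5, …
ICs: h(0) = 0, h′(0) = -1.

f: a_k = -1, -1, -5, -9, -29, -65, …
L₀ from L_f via x↦r, Dx↦r'^{-1}Dx.
∫: right-multiply L₀ by Dx.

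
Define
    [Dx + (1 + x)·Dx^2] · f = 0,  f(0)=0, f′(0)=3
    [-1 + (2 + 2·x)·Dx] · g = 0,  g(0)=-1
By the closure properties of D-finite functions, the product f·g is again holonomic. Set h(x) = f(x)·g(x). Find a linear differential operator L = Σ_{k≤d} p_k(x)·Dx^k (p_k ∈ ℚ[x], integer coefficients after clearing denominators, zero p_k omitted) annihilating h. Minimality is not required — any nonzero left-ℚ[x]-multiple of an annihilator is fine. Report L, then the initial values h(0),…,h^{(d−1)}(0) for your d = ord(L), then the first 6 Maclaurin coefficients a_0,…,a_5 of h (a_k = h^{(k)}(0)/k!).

L = 1 + (4 + 8·x + 4·x^2)·Dx^2  (order 2).
h: a_k = 0, -3, 0, 1/8, -1/8, 71/640, …
ICs: h(0) = 0, h′(0) = -3.

f: a_k = 0, 3, -3/2, 1, -3/4, 3/5, …
g: a_k = -1, -1/2, 1/8, -1/16, 5/128, -7/256, …
Sym-product of L_f,L_g gives L₀ (≤ ord 2).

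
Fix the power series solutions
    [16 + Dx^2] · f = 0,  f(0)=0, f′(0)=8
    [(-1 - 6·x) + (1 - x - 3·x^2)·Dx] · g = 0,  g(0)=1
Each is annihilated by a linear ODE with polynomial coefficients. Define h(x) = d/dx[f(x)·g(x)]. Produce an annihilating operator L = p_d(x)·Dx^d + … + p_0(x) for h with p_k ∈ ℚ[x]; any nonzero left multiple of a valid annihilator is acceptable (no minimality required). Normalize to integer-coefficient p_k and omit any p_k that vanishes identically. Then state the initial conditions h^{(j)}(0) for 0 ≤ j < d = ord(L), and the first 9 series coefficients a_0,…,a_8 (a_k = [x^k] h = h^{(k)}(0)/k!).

f: a_k = 0, 8, 0, -64/3, 0, 256/15, 0, -2048/315, 0, …
g: a_k = 1, 1, 4, 7, 19, 40, 97, 217, 508, …
Sym-product of L_f,L_g gives L₀ (≤ ord 2).
h₀' ⇒ L via d/dx closure of L₀.
L = (-26 - 256·x - 640·x^2 + 768·x^3 + 1152·x^4) + (-7 - 26·x + 144·x^2 + 288·x^3)·Dx + (5 - 13·x - 31·x^2 + 48·x^3 + 72·x^4)·Dx^2  (order 2).
h: a_k = 8, 16, 32, 416/3, 1256/3, 5632/5, 136216/45, 2508992/315, 6504544/315, …
ICs: h(0) = 8, h′(0) = 16.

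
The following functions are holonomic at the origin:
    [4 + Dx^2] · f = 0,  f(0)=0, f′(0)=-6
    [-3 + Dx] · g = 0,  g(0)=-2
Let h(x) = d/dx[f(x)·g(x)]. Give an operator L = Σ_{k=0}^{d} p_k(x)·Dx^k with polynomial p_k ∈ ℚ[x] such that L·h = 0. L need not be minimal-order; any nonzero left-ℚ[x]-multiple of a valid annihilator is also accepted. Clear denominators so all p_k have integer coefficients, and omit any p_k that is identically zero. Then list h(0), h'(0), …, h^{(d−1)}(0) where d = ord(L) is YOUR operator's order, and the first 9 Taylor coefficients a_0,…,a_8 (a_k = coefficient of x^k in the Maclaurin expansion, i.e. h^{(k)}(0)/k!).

L = 13 - 6·Dx + Dx^2  (order 2).
h: a_k = 12, 72, 138, 120, 61/2, -207/5, -3277/60, -34, -43079/3360, …
ICs: h(0) = 12, h′(0) = 72.

f: a_k = 0, -6, 0, 4, 0, -4/5, 0, 8/105, 0, …
g: a_k = -2, -6, -9, -9, -27/4, -81/20, -81/40, -243/280, -729/2240, …
L₀ := L_f ⊗_s L_g (sym. prod.), ord ≤ 2.
h=h₀': d/dx-closure on L₀ ⇒ L.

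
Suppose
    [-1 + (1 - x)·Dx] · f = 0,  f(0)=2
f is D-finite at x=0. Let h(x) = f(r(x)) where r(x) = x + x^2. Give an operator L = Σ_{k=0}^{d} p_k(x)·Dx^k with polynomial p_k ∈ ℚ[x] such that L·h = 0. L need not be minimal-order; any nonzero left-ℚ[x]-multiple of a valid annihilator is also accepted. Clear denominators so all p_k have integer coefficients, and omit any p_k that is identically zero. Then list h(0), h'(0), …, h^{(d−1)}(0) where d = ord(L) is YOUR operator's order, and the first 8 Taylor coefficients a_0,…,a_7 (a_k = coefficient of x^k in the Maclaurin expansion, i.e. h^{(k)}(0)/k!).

L = (1 + 2·x) + (-1 + x + x^2)·Dx  (order 1).
h: a_k = 2, 2, 4, 6, 10, 16, 26, 42, …
ICs: h(0) = 2.

f: a_k = 2, 2, 2, 2, 2, 2, 2, 2, …
Substitute x→r, Dx→(1/r')Dx; clear ⇒ L₀.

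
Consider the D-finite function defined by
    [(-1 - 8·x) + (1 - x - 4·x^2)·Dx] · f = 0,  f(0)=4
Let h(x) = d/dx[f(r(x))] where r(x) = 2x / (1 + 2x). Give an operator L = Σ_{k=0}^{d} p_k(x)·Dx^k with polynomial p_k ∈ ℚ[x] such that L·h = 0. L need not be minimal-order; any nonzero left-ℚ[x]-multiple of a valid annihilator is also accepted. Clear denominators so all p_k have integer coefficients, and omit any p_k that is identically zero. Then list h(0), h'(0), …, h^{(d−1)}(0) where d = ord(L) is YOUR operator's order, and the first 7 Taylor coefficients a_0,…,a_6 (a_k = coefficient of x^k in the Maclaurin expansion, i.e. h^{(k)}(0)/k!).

L = (16 + 96·x + 960·x^2 + 1152·x^3) + (-1 - 22·x - 60·x^2 + 248·x^3 + 576·x^4)·Dx  (order 1).
h: a_k = 8, 128, 0, 4096, -10240, 122880, -516096, …
ICs: h(0) = 8.

f: a_k = 4, 4, 20, 36, 116, 260, 724, …
Substitute x→r, Dx→(1/r')Dx; clear ⇒ L₀.
h=h₀': d/dx-closure on L₀ ⇒ L.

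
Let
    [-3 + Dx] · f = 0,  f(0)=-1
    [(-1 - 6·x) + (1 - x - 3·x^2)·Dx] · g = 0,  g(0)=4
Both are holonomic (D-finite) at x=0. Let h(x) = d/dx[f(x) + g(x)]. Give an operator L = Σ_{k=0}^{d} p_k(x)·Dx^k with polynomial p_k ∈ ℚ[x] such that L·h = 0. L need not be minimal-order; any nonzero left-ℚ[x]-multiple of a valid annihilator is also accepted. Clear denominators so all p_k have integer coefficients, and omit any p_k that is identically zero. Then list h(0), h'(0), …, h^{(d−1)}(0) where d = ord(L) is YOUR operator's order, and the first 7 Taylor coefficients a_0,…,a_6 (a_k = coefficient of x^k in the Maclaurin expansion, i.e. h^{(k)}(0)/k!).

L = (54 + 774·x + 864·x^2 + 2916·x^3 + 1458·x^4) + (-33 - 252·x - 477·x^2 - 864·x^3 + 405·x^4 + 486·x^5)·Dx + (5 - 2·x + 63·x^2 - 36·x^3 - 297·x^4 - 162·x^5)·Dx^2  (order 2).
h: a_k = 1, 23, 141/2, 581/2, 6319/8, 92877/40, 485837/80, …
ICs: h(0) = 1, h′(0) = 23.

f: a_k = -1, -3, -9/2, -9/2, -27/8, -81/40, -81/80, …
g: a_k = 4, 4, 16, 28, 76, 160, 388, …
f+g: L₀ = lclm(L_f,L_g), ord ≤ 1+1.
h₀' ⇒ L via d/dx closure of L₀.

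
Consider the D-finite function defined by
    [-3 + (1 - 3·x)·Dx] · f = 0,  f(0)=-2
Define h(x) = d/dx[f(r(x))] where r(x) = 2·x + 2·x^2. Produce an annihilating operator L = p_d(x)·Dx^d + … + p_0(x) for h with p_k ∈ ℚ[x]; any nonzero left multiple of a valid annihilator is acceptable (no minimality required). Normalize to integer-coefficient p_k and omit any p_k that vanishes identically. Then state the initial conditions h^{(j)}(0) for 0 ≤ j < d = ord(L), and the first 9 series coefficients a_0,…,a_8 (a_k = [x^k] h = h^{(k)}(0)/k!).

f: a_k = -2, -6, -18, -54, -162, -486, -1458, -4374, -13122, …
Substitute x→r, Dx→(1/r')Dx; clear ⇒ L₀.
Derive L from L₀ (diff closure).
L = (14 + 36·x + 36·x^2) + (-1 + 4·x + 18·x^2 + 12·x^3)·Dx  (order 1).
h: a_k = -12, -168, -1728, -15840, -136080, -1122336, -8999424, -70689024, -546575040, …
ICs: h(0) = -12.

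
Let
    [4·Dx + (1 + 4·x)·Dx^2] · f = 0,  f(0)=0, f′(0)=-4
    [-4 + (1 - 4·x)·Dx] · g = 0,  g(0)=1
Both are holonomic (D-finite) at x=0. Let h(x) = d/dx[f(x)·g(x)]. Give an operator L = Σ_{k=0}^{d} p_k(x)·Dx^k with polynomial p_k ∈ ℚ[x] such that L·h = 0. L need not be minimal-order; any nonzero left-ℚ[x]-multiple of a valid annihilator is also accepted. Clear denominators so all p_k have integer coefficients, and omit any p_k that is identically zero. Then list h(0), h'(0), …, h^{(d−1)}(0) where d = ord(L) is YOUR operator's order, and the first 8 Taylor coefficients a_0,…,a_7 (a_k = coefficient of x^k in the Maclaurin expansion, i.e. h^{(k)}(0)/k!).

L = 64 + (4 + 80·x)·Dx + (-1 + 16·x^2)·Dx^2  (order 2).
h: a_k = -4, -16, -160, -1792/3, -12032/3, -75776/5, -1306624/15, -34930688/105, …
ICs: h(0) = -4, h′(0) = -16.

f: a_k = 0, -4, 8, -64/3, 64, -1024/5, 2048/3, -16384/7, …
g: a_k = 1, 4, 16, 64, 256, 1024, 4096, 16384, …
Sym-product of L_f,L_g gives L₀ (≤ ord 2).
h₀' ⇒ L via d/dx closure of L₀.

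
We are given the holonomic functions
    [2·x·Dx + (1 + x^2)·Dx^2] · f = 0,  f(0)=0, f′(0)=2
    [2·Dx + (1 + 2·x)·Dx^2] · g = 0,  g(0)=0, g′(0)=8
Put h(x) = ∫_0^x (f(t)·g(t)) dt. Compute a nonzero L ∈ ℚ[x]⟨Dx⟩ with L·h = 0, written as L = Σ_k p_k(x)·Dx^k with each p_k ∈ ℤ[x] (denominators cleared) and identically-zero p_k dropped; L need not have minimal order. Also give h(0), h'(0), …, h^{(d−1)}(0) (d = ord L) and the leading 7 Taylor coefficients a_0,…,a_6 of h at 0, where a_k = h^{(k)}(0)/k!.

f: a_k = 0, 2, 0, -2/3, 0, 2/5, 0, …
g: a_k = 0, 8, -8, 32/3, -16, 128/5, -128/3, …
f·g: L₀ = L_f ⊗_s L_g, ord ≤ 2·2.
∫: right-multiply L₀ by Dx.
L = (24 + 80·x + 88·x^2 + 240·x^3 + 240·x^4 + 208·x^5 + 16·x^7)·Dx^2 + (12 + 80·x + 332·x^2 + 608·x^3 + 880·x^4 + 744·x^5 + 560·x^6 + 24·x^7 + 56·x^8)·Dx^3 + (12 + 52·x + 168·x^2 + 372·x^3 + 516·x^4 + 564·x^5 + 384·x^6 + 276·x^7 + 24·x^8 + 32·x^9)·Dx^4 + (2 + 12·x + 34·x^2 + 64·x^3 + 87·x^4 + 96·x^5 + 84·x^6 + 48·x^7 + 33·x^8 + 4·x^9 + 4·x^10)·Dx^5  (order 5).
h: a_k = 0, 0, 0, 16/3, -4, 16/5, -40/9, …
ICs: h(0) = 0, h′(0) = 0, h′′(0) = 0, h′′′(0) = 32, h′′′′(0) = -96.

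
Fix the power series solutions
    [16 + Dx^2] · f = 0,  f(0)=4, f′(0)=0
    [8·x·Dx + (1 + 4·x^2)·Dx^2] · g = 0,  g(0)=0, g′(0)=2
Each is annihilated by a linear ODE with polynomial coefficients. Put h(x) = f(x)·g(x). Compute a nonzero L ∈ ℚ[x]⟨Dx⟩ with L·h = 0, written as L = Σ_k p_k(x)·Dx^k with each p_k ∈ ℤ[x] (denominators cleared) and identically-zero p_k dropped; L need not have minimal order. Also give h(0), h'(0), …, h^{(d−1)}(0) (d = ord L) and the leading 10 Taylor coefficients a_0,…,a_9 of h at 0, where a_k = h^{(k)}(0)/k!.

L = (2560 + 29696·x^2 + 118784·x^4 + 262144·x^6 + 262144·x^8) + (1536·x + 14336·x^3 + 49152·x^5 + 65536·x^7)·Dx + (240 + 3008·x^2 + 13824·x^4 + 32768·x^6 + 32768·x^8)·Dx^2 + (96·x + 896·x^3 + 3072·x^5 + 4096·x^7)·Dx^3 + (5 + 72·x^2 + 400·x^4 + 1024·x^6 + 1024·x^8)·Dx^4  (order 4).
h: a_k = 0, 8, 0, -224/3, 0, 2944/15, 0, -137728/315, 0, 219136/189, …
ICs: h(0) = 0, h′(0) = 8, h′′(0) = 0, h′′′(0) = -448.

f: a_k = 4, 0, -32, 0, 128/3, 0, -1024/45, 0, 2048/315, 0, …
g: a_k = 0, 2, 0, -8/3, 0, 32/5, 0, -128/7, 0, 512/9, …
Sym-product of L_f,L_g gives L₀ (≤ ord 4).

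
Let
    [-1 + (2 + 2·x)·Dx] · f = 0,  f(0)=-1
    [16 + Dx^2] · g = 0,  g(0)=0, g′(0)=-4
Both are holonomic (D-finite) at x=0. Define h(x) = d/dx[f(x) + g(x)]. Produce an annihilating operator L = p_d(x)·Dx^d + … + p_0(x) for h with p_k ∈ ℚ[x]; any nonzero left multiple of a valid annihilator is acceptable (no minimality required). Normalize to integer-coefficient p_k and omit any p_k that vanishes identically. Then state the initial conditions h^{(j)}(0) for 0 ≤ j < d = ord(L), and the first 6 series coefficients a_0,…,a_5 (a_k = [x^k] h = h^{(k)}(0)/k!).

f: a_k = -1, -1/2, 1/8, -1/16, 5/128, -7/256, …
g: a_k = 0, -4, 0, 32/3, 0, -128/15, …
Weyl lclm of L_f,L_g ⇒ L₀ (ord ≤ 3).
h₀' ⇒ L via d/dx closure of L₀.
L = (-1264 - 2048·x - 1024·x^2) + (-2144 - 6240·x - 6144·x^2 - 2048·x^3)·Dx + (-79 - 128·x - 64·x^2)·Dx^2 + (-134 - 390·x - 384·x^2 - 128·x^3)·Dx^3  (order 3).
h: a_k = -9/2, 1/4, 509/16, 5/32, -32873/768, 63/512, …
ICs: h(0) = -9/2, h′(0) = 1/4, h′′(0) = 509/8.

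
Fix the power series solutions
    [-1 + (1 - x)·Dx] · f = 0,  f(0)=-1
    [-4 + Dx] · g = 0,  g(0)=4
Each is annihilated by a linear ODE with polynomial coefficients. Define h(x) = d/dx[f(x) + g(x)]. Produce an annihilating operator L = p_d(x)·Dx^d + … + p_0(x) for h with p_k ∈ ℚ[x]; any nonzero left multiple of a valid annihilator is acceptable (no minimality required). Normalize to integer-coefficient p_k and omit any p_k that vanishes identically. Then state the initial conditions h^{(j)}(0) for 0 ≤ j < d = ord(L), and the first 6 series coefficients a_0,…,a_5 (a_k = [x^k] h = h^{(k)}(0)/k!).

L = (-4 + 16·x) + (5 - 16·x + 8·x^2)·Dx + (-1 + 3·x - 2·x^2)·Dx^2  (order 2).
h: a_k = 15, 62, 125, 500/3, 497/3, 1958/15, …
ICs: h(0) = 15, h′(0) = 62.

f: a_k = -1, -1, -1, -1, -1, -1, …
g: a_k = 4, 16, 32, 128/3, 128/3, 512/15, …
h₀=f+g: left-lcm gives L₀, ord ≤ 2.
Differentiate: ansatz ord ≤ ord L₀ ⇒ L.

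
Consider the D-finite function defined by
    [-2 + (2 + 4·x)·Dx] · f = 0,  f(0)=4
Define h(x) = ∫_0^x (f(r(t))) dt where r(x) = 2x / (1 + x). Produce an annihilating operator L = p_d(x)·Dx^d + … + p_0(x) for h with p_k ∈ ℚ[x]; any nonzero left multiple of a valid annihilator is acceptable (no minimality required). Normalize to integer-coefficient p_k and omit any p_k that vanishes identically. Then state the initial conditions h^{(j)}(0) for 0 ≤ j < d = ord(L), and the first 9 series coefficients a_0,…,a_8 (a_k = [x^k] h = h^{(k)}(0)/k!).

f: a_k = 4, 4, -2, 2, -5/2, 7/2, -21/4, 33/4, -429/32, …
L₀ from L_f via x↦r, Dx↦r'^{-1}Dx.
∫: right-multiply L₀ by Dx.
L = -2·Dx + (1 + 6·x + 5·x^2)·Dx^2  (order 2).
h: a_k = 0, 4, 4, -16/3, 10, -24, 68, -1504/7, 731, …
ICs: h(0) = 0, h′(0) = 4.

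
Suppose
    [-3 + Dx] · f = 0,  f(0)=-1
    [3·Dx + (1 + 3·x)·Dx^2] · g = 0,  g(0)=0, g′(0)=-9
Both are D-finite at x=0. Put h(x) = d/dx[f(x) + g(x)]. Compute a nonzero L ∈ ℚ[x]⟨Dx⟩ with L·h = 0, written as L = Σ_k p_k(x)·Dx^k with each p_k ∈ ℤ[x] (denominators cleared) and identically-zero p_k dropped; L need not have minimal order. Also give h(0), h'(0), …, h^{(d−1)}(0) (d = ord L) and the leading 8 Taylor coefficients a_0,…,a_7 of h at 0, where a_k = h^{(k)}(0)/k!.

L = (-27 - 27·x) + (3 - 18·x - 27·x^2)·Dx + (2 + 9·x + 9·x^2)·Dx^2  (order 2).
h: a_k = -12, 18, -189/2, 459/2, -5913/8, 87237/40, -525123/80, 11021751/560, …
ICs: h(0) = -12, h′(0) = 18.

f: a_k = -1, -3, -9/2, -9/2, -27/8, -81/40, -81/80, -243/560, …
g: a_k = 0, -9, 27/2, -27, 243/4, -729/5, 729/2, -6561/7, …
L₀ := lclm(L_f,L_g); ord L₀ ≤ 1+2.
Differentiate: ansatz ord ≤ ord L₀ ⇒ L.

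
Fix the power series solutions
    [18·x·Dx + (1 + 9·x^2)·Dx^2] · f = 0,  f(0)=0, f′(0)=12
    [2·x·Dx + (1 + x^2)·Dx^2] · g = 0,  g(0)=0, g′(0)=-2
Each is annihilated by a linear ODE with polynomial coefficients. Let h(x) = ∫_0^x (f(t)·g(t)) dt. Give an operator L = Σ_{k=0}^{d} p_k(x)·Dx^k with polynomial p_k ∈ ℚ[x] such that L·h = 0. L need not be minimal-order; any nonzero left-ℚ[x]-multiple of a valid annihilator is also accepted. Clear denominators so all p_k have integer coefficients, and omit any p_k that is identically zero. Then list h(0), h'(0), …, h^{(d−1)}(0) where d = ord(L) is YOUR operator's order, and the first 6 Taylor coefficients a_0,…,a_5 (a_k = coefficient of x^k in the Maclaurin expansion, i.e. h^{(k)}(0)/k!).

f: a_k = 0, 12, 0, -36, 0, 972/5, …
g: a_k = 0, -2, 0, 2/3, 0, -2/5, …
h₀=f·g: eliminate ⇒ L₀, order ≤ 2·2.
∫: right-multiply L₀ by Dx.
L = (-216·x - 3600·x^3 - 5184·x^5 + 6480·x^7 + 17496·x^9)·Dx^2 + (-40 - 1452·x^2 - 6480·x^4 - 4536·x^6 + 22680·x^8 + 26244·x^10)·Dx^3 + (-80·x - 980·x^3 - 2160·x^5 + 2952·x^7 + 12960·x^9 + 8748·x^11)·Dx^4 + (-1 - 20·x^2 - 109·x^4 + 981·x^8 + 1620·x^10 + 729·x^12)·Dx^5  (order 5).
h: a_k = 0, 0, 0, -8, 0, 16, …
ICs: h(0) = 0, h′(0) = 0, h′′(0) = 0, h′′′(0) = -48, h′′′′(0) = 0.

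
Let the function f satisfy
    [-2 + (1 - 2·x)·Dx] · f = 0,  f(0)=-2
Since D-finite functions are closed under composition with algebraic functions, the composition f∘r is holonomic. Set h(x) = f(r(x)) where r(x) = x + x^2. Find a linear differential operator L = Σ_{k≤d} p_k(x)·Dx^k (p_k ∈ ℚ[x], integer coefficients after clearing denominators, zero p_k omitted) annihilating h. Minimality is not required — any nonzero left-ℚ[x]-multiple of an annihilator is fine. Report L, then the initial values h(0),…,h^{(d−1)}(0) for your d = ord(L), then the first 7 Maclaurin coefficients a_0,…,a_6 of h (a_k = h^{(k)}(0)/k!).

f: a_k = -2, -4, -8, -16, -32, -64, -128, …
Substitute x→r, Dx→(1/r')Dx; clear ⇒ L₀.
L = (2 + 4·x) + (-1 + 2·x + 2·x^2)·Dx  (order 1).
h: a_k = -2, -4, -12, -32, -88, -240, -656, …
ICs: h(0) = -2.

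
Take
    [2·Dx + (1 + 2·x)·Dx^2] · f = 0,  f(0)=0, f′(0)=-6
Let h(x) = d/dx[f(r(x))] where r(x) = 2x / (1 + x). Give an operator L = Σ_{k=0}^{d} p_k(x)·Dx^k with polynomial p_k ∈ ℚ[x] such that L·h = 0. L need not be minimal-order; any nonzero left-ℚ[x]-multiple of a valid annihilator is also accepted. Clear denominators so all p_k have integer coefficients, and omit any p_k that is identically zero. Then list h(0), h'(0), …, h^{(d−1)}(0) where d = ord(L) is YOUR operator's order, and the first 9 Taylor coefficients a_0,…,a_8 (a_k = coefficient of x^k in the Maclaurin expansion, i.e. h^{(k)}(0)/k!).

L = (6 + 10·x) + (1 + 6·x + 5·x^2)·Dx  (order 1).
h: a_k = -12, 72, -372, 1872, -9372, 46872, -234372, 1171872, -5859372, …
ICs: h(0) = -12.

f: a_k = 0, -6, 6, -8, 12, -96/5, 32, -384/7, 96, …
f∘r: x↦r, Dx↦Dx/r' in L_f ⇒ L₀.
Derive L from L₀ (diff closure).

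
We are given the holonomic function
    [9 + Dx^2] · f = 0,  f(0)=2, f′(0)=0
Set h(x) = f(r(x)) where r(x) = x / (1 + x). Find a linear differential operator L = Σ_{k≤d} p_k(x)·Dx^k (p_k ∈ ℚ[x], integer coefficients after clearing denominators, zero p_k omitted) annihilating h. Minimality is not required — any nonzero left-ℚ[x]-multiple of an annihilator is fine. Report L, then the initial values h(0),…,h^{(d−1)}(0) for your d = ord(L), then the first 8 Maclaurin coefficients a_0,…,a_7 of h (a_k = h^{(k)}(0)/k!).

f: a_k = 2, 0, -9, 0, 27/4, 0, -81/40, 0, …
h₀=f(r): pull back L_f along r ⇒ L₀.
L = 9 + (2 + 6·x + 6·x^2 + 2·x^3)·Dx + (1 + 4·x + 6·x^2 + 4·x^3 + x^4)·Dx^2  (order 2).
h: a_k = 2, 0, -9, 18, -81/4, 9, 819/40, -1377/20, …
ICs: h(0) = 2, h′(0) = 0.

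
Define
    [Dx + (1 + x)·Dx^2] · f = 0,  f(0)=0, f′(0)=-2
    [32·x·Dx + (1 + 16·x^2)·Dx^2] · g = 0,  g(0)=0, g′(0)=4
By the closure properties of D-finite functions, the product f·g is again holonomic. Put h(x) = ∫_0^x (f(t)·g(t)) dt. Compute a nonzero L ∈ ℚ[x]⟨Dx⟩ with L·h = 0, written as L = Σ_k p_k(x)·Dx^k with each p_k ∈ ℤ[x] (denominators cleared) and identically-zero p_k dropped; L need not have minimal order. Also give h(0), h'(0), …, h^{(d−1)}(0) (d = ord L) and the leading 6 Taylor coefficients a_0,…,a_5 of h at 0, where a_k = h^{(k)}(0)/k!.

f: a_k = 0, -2, 1, -2/3, 1/2, -2/5, …
g: a_k = 0, 4, 0, -64/3, 0, 1024/5, …
L₀ := L_f ⊗_s L_g (sym. prod.), ord ≤ 4.
h=∫h₀ ⇒ L = L₀·Dx.
L = (4224 + 8384·x + 204800·x^2 + 531456·x^3 + 491520·x^4 + 212992·x^5 + 262144·x^7)·Dx^2 + (4098 + 28864·x + 258368·x^2 + 1045504·x^3 + 1798144·x^4 + 1523712·x^5 + 573440·x^6 + 786432·x^7 + 917504·x^8)·Dx^3 + (132 + 8644·x + 37632·x^2 + 196032·x^3 + 614400·x^4 + 955392·x^5 + 786432·x^6 + 540672·x^7 + 786432·x^8 + 524288·x^9)·Dx^4 + (65 + 258·x + 2497·x^2 + 8576·x^3 + 30336·x^4 + 76800·x^5 + 118272·x^6 + 98304·x^7 + 98304·x^8 + 131072·x^9 + 65536·x^10)·Dx^5  (order 5).
h: a_k = 0, 0, 0, -8/3, 1, 8, …
ICs: h(0) = 0, h′(0) = 0, h′′(0) = 0, h′′′(0) = -16, h′′′′(0) = 24.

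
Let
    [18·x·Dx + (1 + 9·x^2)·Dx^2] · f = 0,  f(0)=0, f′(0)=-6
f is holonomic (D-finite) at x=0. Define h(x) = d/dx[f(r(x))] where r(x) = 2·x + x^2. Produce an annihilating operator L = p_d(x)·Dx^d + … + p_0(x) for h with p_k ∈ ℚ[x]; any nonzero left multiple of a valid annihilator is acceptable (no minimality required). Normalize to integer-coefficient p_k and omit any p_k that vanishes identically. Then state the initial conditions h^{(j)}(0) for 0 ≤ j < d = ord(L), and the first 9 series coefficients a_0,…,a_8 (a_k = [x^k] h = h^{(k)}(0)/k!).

f: a_k = 0, -6, 0, 18, 0, -486/5, 0, 4374/7, 0, …
Change of var in L_f (x↦r) gives L₀.
h=h₀': d/dx-closure on L₀ ⇒ L.
L = (-1 + 72·x + 144·x^2 + 108·x^3 + 27·x^4) + (1 + x + 36·x^2 + 72·x^3 + 45·x^4 + 9·x^5)·Dx  (order 1).
h: a_k = -12, -12, 432, 864, -15012, -46548, 505440, 2208384, -16385004, …
ICs: h(0) = -12.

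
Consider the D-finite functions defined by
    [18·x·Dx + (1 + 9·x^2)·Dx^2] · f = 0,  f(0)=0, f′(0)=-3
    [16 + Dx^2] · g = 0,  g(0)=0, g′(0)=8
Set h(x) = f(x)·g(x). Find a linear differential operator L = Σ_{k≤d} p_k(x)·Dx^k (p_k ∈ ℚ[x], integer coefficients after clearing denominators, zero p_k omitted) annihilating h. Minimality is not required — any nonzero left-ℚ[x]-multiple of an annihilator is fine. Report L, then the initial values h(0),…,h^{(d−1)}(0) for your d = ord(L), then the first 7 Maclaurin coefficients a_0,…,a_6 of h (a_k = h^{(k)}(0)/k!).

L = (20800 + 494784·x^2 + 2923776·x^4 + 11943936·x^6 + 26873856·x^8) + (19584·x + 342144·x^3 + 2239488·x^5 + 6718464·x^7)·Dx + (1700 + 42732·x^2 + 318816·x^4 + 1492992·x^6 + 3359232·x^8)·Dx^2 + (1224·x + 21384·x^3 + 139968·x^5 + 419904·x^7)·Dx^3 + (25 + 738·x^2 + 8505·x^4 + 46656·x^6 + 104976·x^8)·Dx^4  (order 4).
h: a_k = 0, 0, -24, 0, 136, 0, -632, …
ICs: h(0) = 0, h′(0) = 0, h′′(0) = -48, h′′′(0) = 0.

f: a_k = 0, -3, 0, 9, 0, -243/5, 0, …
g: a_k = 0, 8, 0, -64/3, 0, 256/15, 0, …
f·g: L₀ = L_f ⊗_s L_g, ord ≤ 2·2.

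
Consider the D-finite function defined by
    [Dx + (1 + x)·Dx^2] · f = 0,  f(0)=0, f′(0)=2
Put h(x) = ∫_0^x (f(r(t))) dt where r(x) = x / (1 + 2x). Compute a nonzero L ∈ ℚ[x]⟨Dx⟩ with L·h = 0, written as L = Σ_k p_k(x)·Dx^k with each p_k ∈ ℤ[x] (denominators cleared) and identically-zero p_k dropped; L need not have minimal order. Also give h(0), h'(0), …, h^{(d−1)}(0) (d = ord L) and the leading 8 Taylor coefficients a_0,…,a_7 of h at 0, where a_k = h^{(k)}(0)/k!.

f: a_k = 0, 2, -1, 2/3, -1/2, 2/5, -1/3, 2/7, …
f∘r: x↦r, Dx↦Dx/r' in L_f ⇒ L₀.
∫: right-multiply L₀ by Dx.
L = (5 + 12·x)·Dx^2 + (1 + 5·x + 6·x^2)·Dx^3  (order 3).
h: a_k = 0, 0, 1, -5/3, 19/6, -13/2, 211/15, -95/3, …
ICs: h(0) = 0, h′(0) = 0, h′′(0) = 2.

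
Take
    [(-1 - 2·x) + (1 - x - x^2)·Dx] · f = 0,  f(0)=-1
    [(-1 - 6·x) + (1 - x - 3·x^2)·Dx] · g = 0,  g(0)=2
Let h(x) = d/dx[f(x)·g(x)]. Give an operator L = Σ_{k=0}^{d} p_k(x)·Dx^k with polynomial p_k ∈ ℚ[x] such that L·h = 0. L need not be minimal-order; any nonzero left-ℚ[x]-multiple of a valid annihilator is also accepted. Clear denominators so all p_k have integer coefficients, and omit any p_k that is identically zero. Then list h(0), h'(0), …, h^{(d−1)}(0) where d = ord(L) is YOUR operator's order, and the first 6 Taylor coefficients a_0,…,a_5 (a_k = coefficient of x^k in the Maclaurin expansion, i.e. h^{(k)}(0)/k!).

L = (7 + 6·x - 15·x^2 - 108·x^3 + 15·x^4 + 180·x^5 + 90·x^6) + (-1 - x + 15·x^2 - x^3 - 45·x^4 - 3·x^5 + 42·x^6 + 18·x^7)·Dx  (order 1).
h: a_k = -4, -28, -96, -336, -980, -2844, …
ICs: h(0) = -4.

f: a_k = -1, -1, -2, -3, -5, -8, …
g: a_k = 2, 2, 8, 14, 38, 80, …
Sym-product of L_f,L_g gives L₀ (≤ ord 1).
h₀' ⇒ L via d/dx closure of L₀.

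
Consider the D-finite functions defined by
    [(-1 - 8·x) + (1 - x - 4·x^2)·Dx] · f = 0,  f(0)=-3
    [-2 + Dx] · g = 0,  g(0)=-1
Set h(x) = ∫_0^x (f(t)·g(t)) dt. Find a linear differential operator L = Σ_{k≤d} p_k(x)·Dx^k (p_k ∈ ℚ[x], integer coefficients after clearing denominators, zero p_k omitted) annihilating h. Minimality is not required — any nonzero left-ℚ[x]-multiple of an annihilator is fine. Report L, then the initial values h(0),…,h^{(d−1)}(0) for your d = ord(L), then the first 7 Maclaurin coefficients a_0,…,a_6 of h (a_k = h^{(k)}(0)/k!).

L = (3 + 6·x - 8·x^2)·Dx + (-1 + x + 4·x^2)·Dx^2  (order 2).
h: a_k = 0, 3, 9/2, 9, 67/4, 177/5, 743/10, …
ICs: h(0) = 0, h′(0) = 3.

f: a_k = -3, -3, -15, -27, -87, -195, -543, …
g: a_k = -1, -2, -2, -4/3, -2/3, -4/15, -4/45, …
L₀ := L_f ⊗_s L_g (sym. prod.), ord ≤ 1.
h=∫₀ˣh₀: take L = L₀·Dx.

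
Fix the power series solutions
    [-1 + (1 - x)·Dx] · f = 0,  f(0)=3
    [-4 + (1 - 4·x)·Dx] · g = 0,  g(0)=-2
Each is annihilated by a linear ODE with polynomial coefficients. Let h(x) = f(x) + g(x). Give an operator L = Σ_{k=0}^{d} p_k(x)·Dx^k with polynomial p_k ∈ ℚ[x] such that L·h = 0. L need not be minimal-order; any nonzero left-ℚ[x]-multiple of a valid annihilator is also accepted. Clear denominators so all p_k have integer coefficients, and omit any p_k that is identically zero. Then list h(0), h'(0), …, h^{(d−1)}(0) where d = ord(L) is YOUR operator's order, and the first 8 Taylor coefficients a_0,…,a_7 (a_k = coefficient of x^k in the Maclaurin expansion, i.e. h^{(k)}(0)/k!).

L = -8 + (10 - 16·x)·Dx + (-1 + 5·x - 4·x^2)·Dx^2  (order 2).
h: a_k = 1, -5, -29, -125, -509, -2045, -8189, -32765, …
ICs: h(0) = 1, h′(0) = -5.

f: a_k = 3, 3, 3, 3, 3, 3, 3, 3, …
g: a_k = -2, -8, -32, -128, -512, -2048, -8192, -32768, …
f+g: L₀ = lclm(L_f,L_g), ord ≤ 1+1.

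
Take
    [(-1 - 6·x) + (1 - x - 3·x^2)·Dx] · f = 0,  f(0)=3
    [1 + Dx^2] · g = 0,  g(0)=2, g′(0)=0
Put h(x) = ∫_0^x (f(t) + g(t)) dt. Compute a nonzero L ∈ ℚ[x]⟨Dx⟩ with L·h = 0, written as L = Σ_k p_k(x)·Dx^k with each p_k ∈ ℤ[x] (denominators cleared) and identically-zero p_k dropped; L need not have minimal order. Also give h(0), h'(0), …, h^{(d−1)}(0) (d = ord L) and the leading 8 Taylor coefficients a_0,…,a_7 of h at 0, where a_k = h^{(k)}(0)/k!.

L = (43 + 292·x + 307·x^2 + 624·x^3 + 45·x^4 + 54·x^5)·Dx + (-9 - 7·x - 6·x^2 + 91·x^3 + 144·x^4 + 27·x^5 + 27·x^6)·Dx^2 + (43 + 292·x + 307·x^2 + 624·x^3 + 45·x^4 + 54·x^5)·Dx^3 + (-9 - 7·x - 6·x^2 + 91·x^3 + 144·x^4 + 27·x^5 + 27·x^6)·Dx^4  (order 4).
h: a_k = 0, 5, 3/2, 11/3, 21/4, 137/12, 20, 104759/2520, …
ICs: h(0) = 0, h′(0) = 5, h′′(0) = 3, h′′′(0) = 22.

f: a_k = 3, 3, 12, 21, 57, 120, 291, 651, …
g: a_k = 2, 0, -1, 0, 1/12, 0, -1/360, 0, …
f+g: L₀ = lclm(L_f,L_g), ord ≤ 1+2.
h=∫h₀ ⇒ L = L₀·Dx.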